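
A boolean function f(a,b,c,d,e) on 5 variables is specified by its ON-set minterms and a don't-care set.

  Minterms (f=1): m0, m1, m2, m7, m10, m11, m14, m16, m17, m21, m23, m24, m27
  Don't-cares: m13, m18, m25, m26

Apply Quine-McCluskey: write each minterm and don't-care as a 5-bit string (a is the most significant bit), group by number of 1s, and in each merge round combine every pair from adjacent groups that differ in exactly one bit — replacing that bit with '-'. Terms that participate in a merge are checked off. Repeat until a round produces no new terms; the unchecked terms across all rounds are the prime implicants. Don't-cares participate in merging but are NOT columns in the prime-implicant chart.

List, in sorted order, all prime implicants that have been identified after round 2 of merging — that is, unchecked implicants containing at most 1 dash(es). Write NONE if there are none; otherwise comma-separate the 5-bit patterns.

size-2^0 implicants → 00000(✓)  00001(✓)  00010(✓)  00111(✓)  01010(✓)  01011(✓)  01101  01110(✓)  10000(✓)  10001(✓)  10010(✓)  10101(✓)  10111(✓)  11000(✓)  11001(✓)  11010(✓)  11011(✓)
size-2^1 implicants → -0000(✓)  -0001(✓)  -0010(✓)  -0111  -1010(✓)  -1011(✓)  0-010(✓)  000-0(✓)  0000-(✓)  01-10  0101-(✓)  1-000(✓)  1-001(✓)  1-010(✓)  10-01  100-0(✓)  1000-(✓)  101-1  110-0(✓)  110-1(✓)  1100-(✓)  1101-(✓)
size-2^2 implicants → --010  -00-0  -000-  -101-  1-0-0  1-00-  110--
Unchecked terms (primes): --010, -00-0, -000-, -0111, -101-, 01-10, 01101, 1-0-0, 1-00-, 10-01, 101-1, 110--

-0111, 01-10, 01101, 10-01, 101-1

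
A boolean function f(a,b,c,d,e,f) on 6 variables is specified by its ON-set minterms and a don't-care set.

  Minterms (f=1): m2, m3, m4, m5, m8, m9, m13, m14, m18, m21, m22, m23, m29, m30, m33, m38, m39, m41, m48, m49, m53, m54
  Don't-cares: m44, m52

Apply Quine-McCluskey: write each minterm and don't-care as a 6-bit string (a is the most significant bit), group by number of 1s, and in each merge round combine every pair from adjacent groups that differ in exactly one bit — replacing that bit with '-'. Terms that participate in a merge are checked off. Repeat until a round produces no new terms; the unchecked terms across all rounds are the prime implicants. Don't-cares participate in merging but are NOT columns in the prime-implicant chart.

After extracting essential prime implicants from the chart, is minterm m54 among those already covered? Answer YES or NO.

NO

[col 0] 000010*, 000011*, 000100*, 000101*, 001000*, 001001*, 001101*, 001110*, 010010*, 010101*, 010110*, 010111*, 011101*, 011110*, 100001*, 100110*, 100111*, 101001*, 101100, 110000*, 110001*, 110100*, 110101*, 110110*
[col 1] -01001, -10101, -10110, 0-0010, 0-0101*, 0-1101*, 0-1110, 00-101*, 00001-, 00010-, 001-01, 00100-, 01-101*, 01-110, 010-10, 0101-1, 01011-, 1-0001, 1-0110, 10-001, 10011-, 110-00*, 110-01*, 11000-*, 1101-0, 11010-*
[col 2] 0--101, 110-0-
Prime implicants: -01001, -10101, -10110, 0--101, 0-0010, 0-1110, 00001-, 00010-, 001-01, 00100-, 01-110, 010-10, 0101-1, 01011-, 1-0001, 1-0110, 10-001, 10011-, 101100, 110-0-, 1101-0
PI chart (minterm → PIs covering it):
  2 | 0-0010,00001-
  3 | 00001-  (sole → essential)
  4 | 00010-  (sole → essential)
  5 | 0--101,00010-
  8 | 00100-  (sole → essential)
  9 | -01001,001-01,00100-
  13 | 0--101,001-01
  14 | 0-1110  (sole → essential)
  18 | 0-0010,010-10
  21 | -10101,0--101,0101-1
  22 | -10110,01-110,010-10,01011-
  23 | 0101-1,01011-
  29 | 0--101  (sole → essential)
  30 | 0-1110,01-110
  33 | 1-0001,10-001
  38 | 1-0110,10011-
  39 | 10011-  (sole → essential)
  41 | -01001,10-001
  48 | 110-0-  (sole → essential)
  49 | 1-0001,110-0-
  53 | -10101,110-0-
  54 | -10110,1-0110,1101-0
Essential prime implicants: 0--101, 0-1110, 00001-, 00010-, 00100-, 10011-, 110-0-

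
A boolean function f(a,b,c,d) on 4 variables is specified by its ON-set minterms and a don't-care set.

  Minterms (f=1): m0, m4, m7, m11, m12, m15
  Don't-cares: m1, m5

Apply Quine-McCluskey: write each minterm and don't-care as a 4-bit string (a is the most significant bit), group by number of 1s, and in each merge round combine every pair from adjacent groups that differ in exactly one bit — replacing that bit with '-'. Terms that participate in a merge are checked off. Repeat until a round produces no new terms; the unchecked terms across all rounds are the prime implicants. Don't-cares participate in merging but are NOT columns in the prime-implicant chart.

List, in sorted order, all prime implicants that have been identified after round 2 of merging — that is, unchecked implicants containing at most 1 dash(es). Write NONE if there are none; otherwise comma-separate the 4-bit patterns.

[col 0] 0000*, 0001*, 0100*, 0101*, 0111*, 1011*, 1100*, 1111*
[col 1] -100, -111, 0-00*, 0-01*, 000-*, 01-1, 010-*, 1-11
[col 2] 0-0-
Prime implicants: -100, -111, 0-0-, 01-1, 1-11

-100, -111, 01-1, 1-11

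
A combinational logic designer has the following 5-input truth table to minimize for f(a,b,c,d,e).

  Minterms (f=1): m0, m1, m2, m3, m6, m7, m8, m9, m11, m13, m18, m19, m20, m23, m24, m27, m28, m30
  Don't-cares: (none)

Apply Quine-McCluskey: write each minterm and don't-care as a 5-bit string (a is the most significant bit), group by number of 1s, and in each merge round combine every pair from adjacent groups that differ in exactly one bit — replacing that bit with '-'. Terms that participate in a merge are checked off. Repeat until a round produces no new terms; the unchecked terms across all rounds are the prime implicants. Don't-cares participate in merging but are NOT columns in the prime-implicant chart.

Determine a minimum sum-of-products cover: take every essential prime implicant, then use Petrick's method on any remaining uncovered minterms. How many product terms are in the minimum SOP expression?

Round 0: 00000✓ 00001✓ 00010✓ 00011✓ 00110✓ 00111✓ 01000✓ 01001✓ 01011✓ 01101✓ 10010✓ 10011✓ 10100✓ 10111✓ 11000✓ 11011✓ 11100✓ 11110✓
Round 1: -0010✓ -0011✓ -0111✓ -1000 -1011✓ 0-000✓ 0-001✓ 0-011✓ 00-10✓ 00-11✓ 000-0✓ 000-1✓ 0000-✓ 0001-✓ 0011-✓ 01-01 010-1✓ 0100-✓ 1-011✓ 1-100 10-11✓ 1001-✓ 11-00 111-0
Round 2: --011 -0-11 -001- 0-0-1 0-00- 00-1- 000--
PIs = {--011, -0-11, -001-, -1000, 0-0-1, 0-00-, 00-1-, 000--, 01-01, 1-100, 11-00, 111-0}
Coverage chart:
  m0: 0-00-,000--
  m1: 0-0-1,0-00-,000--
  m2: -001-,00-1-,000--
  m3: --011,-0-11,-001-,0-0-1,00-1-,000--
  m6: 00-1- ←essential
  m7: -0-11,00-1-
  m8: -1000,0-00-
  m9: 0-0-1,0-00-,01-01
  m11: --011,0-0-1
  m13: 01-01 ←essential
  m18: -001- ←essential
  m19: --011,-0-11,-001-
  m20: 1-100 ←essential
  m23: -0-11 ←essential
  m24: -1000,11-00
  m27: --011 ←essential
  m28: 1-100,11-00,111-0
  m30: 111-0 ←essential
Essential: --011, -0-11, -001-, 00-1-, 01-01, 1-100, 111-0
Petrick residual → -1000, 0-00-
Min cover (9 terms): c'de + b'de + b'c'd + bc'd'e' + a'c'd' + a'b'd + a'bd'e + acd'e' + abce'

9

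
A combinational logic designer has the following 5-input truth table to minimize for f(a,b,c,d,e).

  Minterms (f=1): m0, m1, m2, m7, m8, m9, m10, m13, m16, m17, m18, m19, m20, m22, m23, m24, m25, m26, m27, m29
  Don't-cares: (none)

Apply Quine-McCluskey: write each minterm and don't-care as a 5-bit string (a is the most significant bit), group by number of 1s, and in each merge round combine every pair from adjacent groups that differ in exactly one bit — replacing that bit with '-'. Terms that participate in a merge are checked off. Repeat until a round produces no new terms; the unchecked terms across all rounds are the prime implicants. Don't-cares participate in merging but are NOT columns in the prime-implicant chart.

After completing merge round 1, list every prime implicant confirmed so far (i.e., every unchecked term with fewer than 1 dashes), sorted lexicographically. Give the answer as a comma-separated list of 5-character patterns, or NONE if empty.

NONE

size-2^0 implicants → 00000(✓)  00001(✓)  00010(✓)  00111(✓)  01000(✓)  01001(✓)  01010(✓)  01101(✓)  10000(✓)  10001(✓)  10010(✓)  10011(✓)  10100(✓)  10110(✓)  10111(✓)  11000(✓)  11001(✓)  11010(✓)  11011(✓)  11101(✓)
size-2^1 implicants → -0000(✓)  -0001(✓)  -0010(✓)  -0111  -1000(✓)  -1001(✓)  -1010(✓)  -1101(✓)  0-000(✓)  0-001(✓)  0-010(✓)  000-0(✓)  0000-(✓)  01-01(✓)  010-0(✓)  0100-(✓)  1-000(✓)  1-001(✓)  1-010(✓)  1-011(✓)  10-00(✓)  10-10(✓)  10-11(✓)  100-0(✓)  100-1(✓)  1000-(✓)  1001-(✓)  101-0(✓)  1011-(✓)  11-01(✓)  110-0(✓)  110-1(✓)  1100-(✓)  1101-(✓)
size-2^2 implicants → --000(✓)  --001(✓)  --010(✓)  -00-0(✓)  -000-(✓)  -1-01  -10-0(✓)  -100-(✓)  0-0-0(✓)  0-00-(✓)  1-0-0(✓)  1-0-1(✓)  1-00-(✓)  1-01-(✓)  10--0  10-1-  100--(✓)  110--(✓)
size-2^3 implicants → --0-0  --00-  1-0--
Unchecked terms (primes): --0-0, --00-, -0111, -1-01, 1-0--, 10--0, 10-1-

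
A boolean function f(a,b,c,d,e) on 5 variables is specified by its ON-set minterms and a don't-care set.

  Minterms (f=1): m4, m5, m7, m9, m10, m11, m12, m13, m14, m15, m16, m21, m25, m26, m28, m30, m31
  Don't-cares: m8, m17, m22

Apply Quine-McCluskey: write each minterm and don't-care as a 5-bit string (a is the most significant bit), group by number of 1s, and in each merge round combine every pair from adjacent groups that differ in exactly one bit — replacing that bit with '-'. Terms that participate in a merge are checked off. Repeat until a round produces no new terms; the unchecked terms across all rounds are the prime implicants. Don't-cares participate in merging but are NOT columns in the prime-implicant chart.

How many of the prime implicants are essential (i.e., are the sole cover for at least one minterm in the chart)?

7

Round 0: 00100✓ 00101✓ 00111✓ 01000✓ 01001✓ 01010✓ 01011✓ 01100✓ 01101✓ 01110✓ 01111✓ 10000✓ 10001✓ 10101✓ 10110✓ 11001✓ 11010✓ 11100✓ 11110✓ 11111✓
Round 1: -0101 -1001 -1010✓ -1100✓ -1110✓ -1111✓ 0-100✓ 0-101✓ 0-111✓ 001-1✓ 0010-✓ 01-00✓ 01-01✓ 01-10✓ 01-11✓ 010-0✓ 010-1✓ 0100-✓ 0101-✓ 011-0✓ 011-1✓ 0110-✓ 0111-✓ 1-001 1-110 10-01 1000- 11-10✓ 111-0✓ 1111-✓
Round 2: -1-10 -11-0 -111- 0-1-1 0-10- 01--0✓ 01--1✓ 01-0-✓ 01-1-✓ 010--✓ 011--✓
Round 3: 01---
PIs = {-0101, -1-10, -1001, -11-0, -111-, 0-1-1, 0-10-, 01---, 1-001, 1-110, 10-01, 1000-}
Coverage chart:
  m4: 0-10- ←essential
  m5: -0101,0-1-1,0-10-
  m7: 0-1-1 ←essential
  m9: -1001,01---
  m10: -1-10,01---
  m11: 01--- ←essential
  m12: -11-0,0-10-,01---
  m13: 0-1-1,0-10-,01---
  m14: -1-10,-11-0,-111-,01---
  m15: -111-,0-1-1,01---
  m16: 1000- ←essential
  m21: -0101,10-01
  m25: -1001,1-001
  m26: -1-10 ←essential
  m28: -11-0 ←essential
  m30: -1-10,-11-0,-111-,1-110
  m31: -111- ←essential
Essential: -1-10, -11-0, -111-, 0-1-1, 0-10-, 01---, 1000-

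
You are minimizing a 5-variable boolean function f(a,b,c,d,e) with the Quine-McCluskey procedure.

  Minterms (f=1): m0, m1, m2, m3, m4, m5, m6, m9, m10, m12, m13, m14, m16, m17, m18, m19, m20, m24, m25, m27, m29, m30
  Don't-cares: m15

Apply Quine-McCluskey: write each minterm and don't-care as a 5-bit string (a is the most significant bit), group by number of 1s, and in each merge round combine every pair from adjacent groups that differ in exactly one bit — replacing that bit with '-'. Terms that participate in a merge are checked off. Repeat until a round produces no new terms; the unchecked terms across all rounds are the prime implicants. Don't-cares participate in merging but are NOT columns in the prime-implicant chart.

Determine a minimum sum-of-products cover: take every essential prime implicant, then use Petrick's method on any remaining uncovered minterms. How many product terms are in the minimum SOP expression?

size-2^0 implicants → 00000(✓)  00001(✓)  00010(✓)  00011(✓)  00100(✓)  00101(✓)  00110(✓)  01001(✓)  01010(✓)  01100(✓)  01101(✓)  01110(✓)  01111(✓)  10000(✓)  10001(✓)  10010(✓)  10011(✓)  10100(✓)  11000(✓)  11001(✓)  11011(✓)  11101(✓)  11110(✓)
size-2^1 implicants → -0000(✓)  -0001(✓)  -0010(✓)  -0011(✓)  -0100(✓)  -1001(✓)  -1101(✓)  -1110  0-001(✓)  0-010(✓)  0-100(✓)  0-101(✓)  0-110(✓)  00-00(✓)  00-01(✓)  00-10(✓)  000-0(✓)  000-1(✓)  0000-(✓)  0001-(✓)  001-0(✓)  0010-(✓)  01-01(✓)  01-10(✓)  011-0(✓)  011-1(✓)  0110-(✓)  0111-(✓)  1-000(✓)  1-001(✓)  1-011(✓)  10-00(✓)  100-0(✓)  100-1(✓)  1000-(✓)  1001-(✓)  11-01(✓)  110-1(✓)  1100-(✓)
size-2^2 implicants → --001  -0-00  -00-0(✓)  -00-1(✓)  -000-(✓)  -001-(✓)  -1-01  0--01  0--10  0-1-0  0-10-  00--0  00-0-  000--(✓)  011--  1-0-1  1-00-  100--(✓)
size-2^3 implicants → -00--
Unchecked terms (primes): --001, -0-00, -00--, -1-01, -1110, 0--01, 0--10, 0-1-0, 0-10-, 00--0, 00-0-, 011--, 1-0-1, 1-00-
Minterm coverage:
  m0 ⊆ -0-00,-00--,00--0,00-0-
  m1 ⊆ --001,-00--,0--01,00-0-
  m2 ⊆ -00--,0--10,00--0
  m3 ⊆ -00-- [E]
  m4 ⊆ -0-00,0-1-0,0-10-,00--0,00-0-
  m5 ⊆ 0--01,0-10-,00-0-
  m6 ⊆ 0--10,0-1-0,00--0
  m9 ⊆ --001,-1-01,0--01
  m10 ⊆ 0--10 [E]
  m12 ⊆ 0-1-0,0-10-,011--
  m13 ⊆ -1-01,0--01,0-10-,011--
  m14 ⊆ -1110,0--10,0-1-0,011--
  m16 ⊆ -0-00,-00--,1-00-
  m17 ⊆ --001,-00--,1-0-1,1-00-
  m18 ⊆ -00-- [E]
  m19 ⊆ -00--,1-0-1
  m20 ⊆ -0-00 [E]
  m24 ⊆ 1-00- [E]
  m25 ⊆ --001,-1-01,1-0-1,1-00-
  m27 ⊆ 1-0-1 [E]
  m29 ⊆ -1-01 [E]
  m30 ⊆ -1110 [E]
E = {-0-00, -00--, -1-01, -1110, 0--10, 1-0-1, 1-00-}
Petrick residual → 0-10-
Cover = b'd'e' + b'c' + bd'e + bcde' + a'de' + a'cd' + ac'e + ac'd'  |cover|=8

8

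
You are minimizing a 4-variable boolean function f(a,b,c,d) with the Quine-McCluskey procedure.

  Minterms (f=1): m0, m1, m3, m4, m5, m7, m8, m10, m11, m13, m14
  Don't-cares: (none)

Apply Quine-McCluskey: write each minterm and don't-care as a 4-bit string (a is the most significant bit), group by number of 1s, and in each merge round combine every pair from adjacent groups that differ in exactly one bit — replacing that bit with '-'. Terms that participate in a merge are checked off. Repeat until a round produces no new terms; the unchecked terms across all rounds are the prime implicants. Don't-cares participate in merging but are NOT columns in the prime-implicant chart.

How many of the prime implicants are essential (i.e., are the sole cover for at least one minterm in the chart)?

4

[col 0] 0000*, 0001*, 0011*, 0100*, 0101*, 0111*, 1000*, 1010*, 1011*, 1101*, 1110*
[col 1] -000, -011, -101, 0-00*, 0-01*, 0-11*, 00-1*, 000-*, 01-1*, 010-*, 1-10, 10-0, 101-
[col 2] 0--1, 0-0-
Prime implicants: -000, -011, -101, 0--1, 0-0-, 1-10, 10-0, 101-
PI chart (minterm → PIs covering it):
  0 | -000,0-0-
  1 | 0--1,0-0-
  3 | -011,0--1
  4 | 0-0-  (sole → essential)
  5 | -101,0--1,0-0-
  7 | 0--1  (sole → essential)
  8 | -000,10-0
  10 | 1-10,10-0,101-
  11 | -011,101-
  13 | -101  (sole → essential)
  14 | 1-10  (sole → essential)
Essential prime implicants: -101, 0--1, 0-0-, 1-10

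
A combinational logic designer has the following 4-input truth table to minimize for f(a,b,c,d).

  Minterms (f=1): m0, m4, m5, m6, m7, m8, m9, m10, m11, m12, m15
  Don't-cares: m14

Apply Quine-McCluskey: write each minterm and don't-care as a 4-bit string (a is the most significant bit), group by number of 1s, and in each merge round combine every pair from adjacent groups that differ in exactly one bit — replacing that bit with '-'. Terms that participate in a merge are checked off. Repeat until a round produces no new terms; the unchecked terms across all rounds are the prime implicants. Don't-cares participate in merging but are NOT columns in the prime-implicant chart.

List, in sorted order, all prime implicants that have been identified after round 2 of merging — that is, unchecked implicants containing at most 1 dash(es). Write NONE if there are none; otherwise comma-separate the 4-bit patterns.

size-2^0 implicants → 0000(✓)  0100(✓)  0101(✓)  0110(✓)  0111(✓)  1000(✓)  1001(✓)  1010(✓)  1011(✓)  1100(✓)  1110(✓)  1111(✓)
size-2^1 implicants → -000(✓)  -100(✓)  -110(✓)  -111(✓)  0-00(✓)  01-0(✓)  01-1(✓)  010-(✓)  011-(✓)  1-00(✓)  1-10(✓)  1-11(✓)  10-0(✓)  10-1(✓)  100-(✓)  101-(✓)  11-0(✓)  111-(✓)
size-2^2 implicants → --00  -1-0  -11-  01--  1--0  1-1-  10--
Unchecked terms (primes): --00, -1-0, -11-, 01--, 1--0, 1-1-, 10--

NONE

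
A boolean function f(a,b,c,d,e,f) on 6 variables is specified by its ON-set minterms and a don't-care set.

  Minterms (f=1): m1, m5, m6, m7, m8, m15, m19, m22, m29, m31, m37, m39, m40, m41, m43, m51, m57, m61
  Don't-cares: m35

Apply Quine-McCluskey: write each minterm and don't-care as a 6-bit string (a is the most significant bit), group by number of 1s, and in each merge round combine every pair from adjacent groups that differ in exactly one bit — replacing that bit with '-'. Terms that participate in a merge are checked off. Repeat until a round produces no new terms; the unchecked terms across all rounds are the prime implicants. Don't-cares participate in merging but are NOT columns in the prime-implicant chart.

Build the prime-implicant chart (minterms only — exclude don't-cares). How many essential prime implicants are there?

[col 0] 000001*, 000101*, 000110*, 000111*, 001000*, 001111*, 010011*, 010110*, 011101*, 011111*, 100011*, 100101*, 100111*, 101000*, 101001*, 101011*, 110011*, 111001*, 111101*
[col 1] -00101*, -00111*, -01000, -10011, -11101, 0-0110, 0-1111, 00-111, 000-01, 0001-1*, 00011-, 0111-1, 1-0011, 1-1001, 10-011, 100-11, 1001-1*, 1010-1, 10100-, 111-01
[col 2] -001-1
Prime implicants: -001-1, -01000, -10011, -11101, 0-0110, 0-1111, 00-111, 000-01, 00011-, 0111-1, 1-0011, 1-1001, 10-011, 100-11, 1010-1, 10100-, 111-01
PI chart (minterm → PIs covering it):
  1 | 000-01  (sole → essential)
  5 | -001-1,000-01
  6 | 0-0110,00011-
  7 | -001-1,00-111,00011-
  8 | -01000  (sole → essential)
  15 | 0-1111,00-111
  19 | -10011  (sole → essential)
  22 | 0-0110  (sole → essential)
  29 | -11101,0111-1
  31 | 0-1111,0111-1
  37 | -001-1  (sole → essential)
  39 | -001-1,100-11
  40 | -01000,10100-
  41 | 1-1001,1010-1,10100-
  43 | 10-011,1010-1
  51 | -10011,1-0011
  57 | 1-1001,111-01
  61 | -11101,111-01
Essential prime implicants: -001-1, -01000, -10011, 0-0110, 000-01

5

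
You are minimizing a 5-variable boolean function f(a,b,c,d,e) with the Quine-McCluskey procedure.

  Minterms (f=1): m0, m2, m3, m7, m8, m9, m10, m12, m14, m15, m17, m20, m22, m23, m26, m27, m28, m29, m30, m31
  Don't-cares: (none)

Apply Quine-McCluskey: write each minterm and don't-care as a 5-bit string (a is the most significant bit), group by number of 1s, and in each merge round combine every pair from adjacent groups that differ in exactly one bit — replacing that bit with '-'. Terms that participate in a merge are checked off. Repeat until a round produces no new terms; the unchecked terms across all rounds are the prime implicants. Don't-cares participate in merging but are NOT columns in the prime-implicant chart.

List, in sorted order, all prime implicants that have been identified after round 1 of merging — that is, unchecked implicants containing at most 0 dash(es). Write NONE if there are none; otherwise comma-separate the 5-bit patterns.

10001

size-2^0 implicants → 00000(✓)  00010(✓)  00011(✓)  00111(✓)  01000(✓)  01001(✓)  01010(✓)  01100(✓)  01110(✓)  01111(✓)  10001  10100(✓)  10110(✓)  10111(✓)  11010(✓)  11011(✓)  11100(✓)  11101(✓)  11110(✓)  11111(✓)
size-2^1 implicants → -0111(✓)  -1010(✓)  -1100(✓)  -1110(✓)  -1111(✓)  0-000(✓)  0-010(✓)  0-111(✓)  00-11  000-0(✓)  0001-  01-00(✓)  01-10(✓)  010-0(✓)  0100-  011-0(✓)  0111-(✓)  1-100(✓)  1-110(✓)  1-111(✓)  101-0(✓)  1011-(✓)  11-10(✓)  11-11(✓)  1101-(✓)  111-0(✓)  111-1(✓)  1110-(✓)  1111-(✓)
size-2^2 implicants → --111  -1-10  -11-0  -111-  0-0-0  01--0  1-1-0  1-11-  11-1-  111--
Unchecked terms (primes): --111, -1-10, -11-0, -111-, 0-0-0, 00-11, 0001-, 01--0, 0100-, 1-1-0, 1-11-, 10001, 11-1-, 111--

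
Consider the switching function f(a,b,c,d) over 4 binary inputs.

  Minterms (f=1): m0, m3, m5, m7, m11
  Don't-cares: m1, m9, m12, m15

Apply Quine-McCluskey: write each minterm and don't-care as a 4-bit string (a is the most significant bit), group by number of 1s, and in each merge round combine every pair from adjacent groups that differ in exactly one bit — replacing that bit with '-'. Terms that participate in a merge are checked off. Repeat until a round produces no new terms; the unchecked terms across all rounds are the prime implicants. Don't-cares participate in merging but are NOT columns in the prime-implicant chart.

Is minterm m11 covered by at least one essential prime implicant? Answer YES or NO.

NO

Round 0: 0000✓ 0001✓ 0011✓ 0101✓ 0111✓ 1001✓ 1011✓ 1100 1111✓
Round 1: -001✓ -011✓ -111✓ 0-01✓ 0-11✓ 00-1✓ 000- 01-1✓ 1-11✓ 10-1✓
Round 2: --11 -0-1 0--1
PIs = {--11, -0-1, 0--1, 000-, 1100}
Coverage chart:
  m0: 000- ←essential
  m3: --11,-0-1,0--1
  m5: 0--1 ←essential
  m7: --11,0--1
  m11: --11,-0-1
Essential: 0--1, 000-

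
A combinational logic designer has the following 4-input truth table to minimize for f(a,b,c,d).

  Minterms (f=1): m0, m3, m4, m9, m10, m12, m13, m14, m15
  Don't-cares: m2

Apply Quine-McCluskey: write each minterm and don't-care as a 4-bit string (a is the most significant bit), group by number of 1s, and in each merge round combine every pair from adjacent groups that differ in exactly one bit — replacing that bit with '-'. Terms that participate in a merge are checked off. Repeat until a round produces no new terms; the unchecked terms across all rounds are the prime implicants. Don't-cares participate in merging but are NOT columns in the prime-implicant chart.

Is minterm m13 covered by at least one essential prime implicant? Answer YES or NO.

Round 0: 0000✓ 0010✓ 0011✓ 0100✓ 1001✓ 1010✓ 1100✓ 1101✓ 1110✓ 1111✓
Round 1: -010 -100 0-00 00-0 001- 1-01 1-10 11-0✓ 11-1✓ 110-✓ 111-✓
Round 2: 11--
PIs = {-010, -100, 0-00, 00-0, 001-, 1-01, 1-10, 11--}
Coverage chart:
  m0: 0-00,00-0
  m3: 001- ←essential
  m4: -100,0-00
  m9: 1-01 ←essential
  m10: -010,1-10
  m12: -100,11--
  m13: 1-01,11--
  m14: 1-10,11--
  m15: 11-- ←essential
Essential: 001-, 1-01, 11--

YES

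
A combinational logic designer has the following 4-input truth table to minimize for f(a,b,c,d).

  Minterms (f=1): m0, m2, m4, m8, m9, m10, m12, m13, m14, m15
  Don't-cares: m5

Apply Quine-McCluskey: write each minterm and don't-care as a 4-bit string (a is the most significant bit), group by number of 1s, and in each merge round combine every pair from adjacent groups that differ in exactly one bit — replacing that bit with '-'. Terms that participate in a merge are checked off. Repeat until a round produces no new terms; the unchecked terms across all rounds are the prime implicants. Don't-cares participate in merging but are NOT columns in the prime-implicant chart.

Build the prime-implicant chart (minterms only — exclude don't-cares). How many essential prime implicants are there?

Round 0: 0000✓ 0010✓ 0100✓ 0101✓ 1000✓ 1001✓ 1010✓ 1100✓ 1101✓ 1110✓ 1111✓
Round 1: -000✓ -010✓ -100✓ -101✓ 0-00✓ 00-0✓ 010-✓ 1-00✓ 1-01✓ 1-10✓ 10-0✓ 100-✓ 11-0✓ 11-1✓ 110-✓ 111-✓
Round 2: --00 -0-0 -10- 1--0 1-0- 11--
PIs = {--00, -0-0, -10-, 1--0, 1-0-, 11--}
Coverage chart:
  m0: --00,-0-0
  m2: -0-0 ←essential
  m4: --00,-10-
  m8: --00,-0-0,1--0,1-0-
  m9: 1-0- ←essential
  m10: -0-0,1--0
  m12: --00,-10-,1--0,1-0-,11--
  m13: -10-,1-0-,11--
  m14: 1--0,11--
  m15: 11-- ←essential
Essential: -0-0, 1-0-, 11--

3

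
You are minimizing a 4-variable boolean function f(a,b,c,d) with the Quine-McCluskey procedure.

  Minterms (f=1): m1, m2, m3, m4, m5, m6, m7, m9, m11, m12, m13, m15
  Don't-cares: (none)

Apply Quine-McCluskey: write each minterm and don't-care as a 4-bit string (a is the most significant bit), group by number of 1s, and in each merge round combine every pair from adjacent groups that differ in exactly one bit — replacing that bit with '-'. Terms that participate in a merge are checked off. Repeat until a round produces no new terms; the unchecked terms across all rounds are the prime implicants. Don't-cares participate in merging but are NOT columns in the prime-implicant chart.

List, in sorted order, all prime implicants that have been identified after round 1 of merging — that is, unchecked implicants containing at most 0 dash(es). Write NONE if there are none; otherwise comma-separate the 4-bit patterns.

NONE

Round 0: 0001✓ 0010✓ 0011✓ 0100✓ 0101✓ 0110✓ 0111✓ 1001✓ 1011✓ 1100✓ 1101✓ 1111✓
Round 1: -001✓ -011✓ -100✓ -101✓ -111✓ 0-01✓ 0-10✓ 0-11✓ 00-1✓ 001-✓ 01-0✓ 01-1✓ 010-✓ 011-✓ 1-01✓ 1-11✓ 10-1✓ 11-1✓ 110-✓
Round 2: --01✓ --11✓ -0-1✓ -1-1✓ -10- 0--1✓ 0-1- 01-- 1--1✓
Round 3: ---1
PIs = {---1, -10-, 0-1-, 01--}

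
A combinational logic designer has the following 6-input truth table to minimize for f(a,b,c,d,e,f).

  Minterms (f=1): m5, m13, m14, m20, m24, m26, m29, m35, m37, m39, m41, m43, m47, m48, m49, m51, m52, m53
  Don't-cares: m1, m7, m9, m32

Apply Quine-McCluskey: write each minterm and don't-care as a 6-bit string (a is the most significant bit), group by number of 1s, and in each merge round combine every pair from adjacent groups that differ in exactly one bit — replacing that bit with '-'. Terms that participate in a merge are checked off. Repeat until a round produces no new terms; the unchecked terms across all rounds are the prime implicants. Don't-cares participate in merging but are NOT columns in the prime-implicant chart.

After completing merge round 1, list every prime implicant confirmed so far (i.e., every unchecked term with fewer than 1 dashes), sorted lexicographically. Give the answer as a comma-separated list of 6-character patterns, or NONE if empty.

001110

[col 0] 000001*, 000101*, 000111*, 001001*, 001101*, 001110, 010100*, 011000*, 011010*, 011101*, 100000*, 100011*, 100101*, 100111*, 101001*, 101011*, 101111*, 110000*, 110001*, 110011*, 110100*, 110101*
[col 1] -00101*, -00111*, -01001, -10100, 0-1101, 00-001*, 00-101*, 000-01*, 0001-1*, 001-01*, 0110-0, 1-0000, 1-0011, 1-0101, 10-011*, 10-111*, 100-11*, 1001-1*, 101-11*, 1010-1, 110-00*, 110-01*, 1100-1, 11000-*, 11010-*
[col 2] -001-1, 00--01, 10--11, 110-0-
Prime implicants: -001-1, -01001, -10100, 0-1101, 00--01, 001110, 0110-0, 1-0000, 1-0011, 1-0101, 10--11, 1010-1, 110-0-, 1100-1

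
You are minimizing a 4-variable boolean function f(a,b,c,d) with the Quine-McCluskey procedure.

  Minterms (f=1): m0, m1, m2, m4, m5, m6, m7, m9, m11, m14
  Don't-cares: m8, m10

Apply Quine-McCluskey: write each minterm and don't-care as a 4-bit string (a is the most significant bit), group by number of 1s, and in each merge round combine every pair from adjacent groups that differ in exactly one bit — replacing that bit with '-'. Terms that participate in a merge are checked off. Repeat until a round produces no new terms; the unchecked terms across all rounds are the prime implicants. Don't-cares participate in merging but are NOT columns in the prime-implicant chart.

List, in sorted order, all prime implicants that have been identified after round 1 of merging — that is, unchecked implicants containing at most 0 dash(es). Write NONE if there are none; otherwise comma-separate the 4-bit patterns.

NONE

[col 0] 0000*, 0001*, 0010*, 0100*, 0101*, 0110*, 0111*, 1000*, 1001*, 1010*, 1011*, 1110*
[col 1] -000*, -001*, -010*, -110*, 0-00*, 0-01*, 0-10*, 00-0*, 000-*, 01-0*, 01-1*, 010-*, 011-*, 1-10*, 10-0*, 10-1*, 100-*, 101-*
[col 2] --10, -0-0, -00-, 0--0, 0-0-, 01--, 10--
Prime implicants: --10, -0-0, -00-, 0--0, 0-0-, 01--, 10--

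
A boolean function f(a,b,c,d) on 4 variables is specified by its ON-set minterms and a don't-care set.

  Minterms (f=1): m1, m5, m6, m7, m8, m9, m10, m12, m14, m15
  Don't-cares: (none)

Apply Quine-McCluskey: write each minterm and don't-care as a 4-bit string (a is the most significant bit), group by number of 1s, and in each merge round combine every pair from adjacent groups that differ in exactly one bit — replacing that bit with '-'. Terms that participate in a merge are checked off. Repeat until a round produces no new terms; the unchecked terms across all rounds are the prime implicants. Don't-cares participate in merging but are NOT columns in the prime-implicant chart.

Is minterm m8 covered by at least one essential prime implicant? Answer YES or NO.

YES

[col 0] 0001*, 0101*, 0110*, 0111*, 1000*, 1001*, 1010*, 1100*, 1110*, 1111*
[col 1] -001, -110*, -111*, 0-01, 01-1, 011-*, 1-00*, 1-10*, 10-0*, 100-, 11-0*, 111-*
[col 2] -11-, 1--0
Prime implicants: -001, -11-, 0-01, 01-1, 1--0, 100-
PI chart (minterm → PIs covering it):
  1 | -001,0-01
  5 | 0-01,01-1
  6 | -11-  (sole → essential)
  7 | -11-,01-1
  8 | 1--0,100-
  9 | -001,100-
  10 | 1--0  (sole → essential)
  12 | 1--0  (sole → essential)
  14 | -11-,1--0
  15 | -11-  (sole → essential)
Essential prime implicants: -11-, 1--0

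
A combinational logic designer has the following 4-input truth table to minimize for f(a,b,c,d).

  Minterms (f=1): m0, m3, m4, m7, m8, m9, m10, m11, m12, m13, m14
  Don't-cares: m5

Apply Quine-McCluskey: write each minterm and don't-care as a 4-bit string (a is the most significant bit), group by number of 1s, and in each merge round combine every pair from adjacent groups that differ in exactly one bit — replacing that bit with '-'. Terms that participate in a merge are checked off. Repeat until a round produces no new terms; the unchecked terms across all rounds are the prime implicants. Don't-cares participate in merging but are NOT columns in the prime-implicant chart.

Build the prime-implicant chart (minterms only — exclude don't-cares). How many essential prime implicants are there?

[col 0] 0000*, 0011*, 0100*, 0101*, 0111*, 1000*, 1001*, 1010*, 1011*, 1100*, 1101*, 1110*
[col 1] -000*, -011, -100*, -101*, 0-00*, 0-11, 01-1, 010-*, 1-00*, 1-01*, 1-10*, 10-0*, 10-1*, 100-*, 101-*, 11-0*, 110-*
[col 2] --00, -10-, 1--0, 1-0-, 10--
Prime implicants: --00, -011, -10-, 0-11, 01-1, 1--0, 1-0-, 10--
PI chart (minterm → PIs covering it):
  0 | --00  (sole → essential)
  3 | -011,0-11
  4 | --00,-10-
  7 | 0-11,01-1
  8 | --00,1--0,1-0-,10--
  9 | 1-0-,10--
  10 | 1--0,10--
  11 | -011,10--
  12 | --00,-10-,1--0,1-0-
  13 | -10-,1-0-
  14 | 1--0  (sole → essential)
Essential prime implicants: --00, 1--0

2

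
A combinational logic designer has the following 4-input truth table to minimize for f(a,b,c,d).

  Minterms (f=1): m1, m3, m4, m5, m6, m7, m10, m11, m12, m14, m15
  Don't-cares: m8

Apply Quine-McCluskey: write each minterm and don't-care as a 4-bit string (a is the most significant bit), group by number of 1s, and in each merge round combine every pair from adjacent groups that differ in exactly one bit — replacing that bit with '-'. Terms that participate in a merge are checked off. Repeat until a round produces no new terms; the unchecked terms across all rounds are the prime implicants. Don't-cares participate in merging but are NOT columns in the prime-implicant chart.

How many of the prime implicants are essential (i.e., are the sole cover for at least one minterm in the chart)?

1

[col 0] 0001*, 0011*, 0100*, 0101*, 0110*, 0111*, 1000*, 1010*, 1011*, 1100*, 1110*, 1111*
[col 1] -011*, -100*, -110*, -111*, 0-01*, 0-11*, 00-1*, 01-0*, 01-1*, 010-*, 011-*, 1-00*, 1-10*, 1-11*, 10-0*, 101-*, 11-0*, 111-*
[col 2] --11, -1-0, -11-, 0--1, 01--, 1--0, 1-1-
Prime implicants: --11, -1-0, -11-, 0--1, 01--, 1--0, 1-1-
PI chart (minterm → PIs covering it):
  1 | 0--1  (sole → essential)
  3 | --11,0--1
  4 | -1-0,01--
  5 | 0--1,01--
  6 | -1-0,-11-,01--
  7 | --11,-11-,0--1,01--
  10 | 1--0,1-1-
  11 | --11,1-1-
  12 | -1-0,1--0
  14 | -1-0,-11-,1--0,1-1-
  15 | --11,-11-,1-1-
Essential prime implicants: 0--1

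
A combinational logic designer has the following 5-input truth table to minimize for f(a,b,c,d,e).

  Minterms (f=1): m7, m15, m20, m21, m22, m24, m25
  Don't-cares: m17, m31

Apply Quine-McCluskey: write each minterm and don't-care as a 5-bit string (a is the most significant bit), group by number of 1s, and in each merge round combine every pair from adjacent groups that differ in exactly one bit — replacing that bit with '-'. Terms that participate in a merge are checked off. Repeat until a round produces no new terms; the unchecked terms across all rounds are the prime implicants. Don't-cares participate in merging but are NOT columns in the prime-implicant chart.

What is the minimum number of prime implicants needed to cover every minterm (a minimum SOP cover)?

Round 0: 00111✓ 01111✓ 10001✓ 10100✓ 10101✓ 10110✓ 11000✓ 11001✓ 11111✓
Round 1: -1111 0-111 1-001 10-01 101-0 1010- 1100-
PIs = {-1111, 0-111, 1-001, 10-01, 101-0, 1010-, 1100-}
Coverage chart:
  m7: 0-111 ←essential
  m15: -1111,0-111
  m20: 101-0,1010-
  m21: 10-01,1010-
  m22: 101-0 ←essential
  m24: 1100- ←essential
  m25: 1-001,1100-
Essential: 0-111, 101-0, 1100-
Petrick residual → 10-01
Min cover (4 terms): a'cde + ab'd'e + ab'ce' + abc'd'

4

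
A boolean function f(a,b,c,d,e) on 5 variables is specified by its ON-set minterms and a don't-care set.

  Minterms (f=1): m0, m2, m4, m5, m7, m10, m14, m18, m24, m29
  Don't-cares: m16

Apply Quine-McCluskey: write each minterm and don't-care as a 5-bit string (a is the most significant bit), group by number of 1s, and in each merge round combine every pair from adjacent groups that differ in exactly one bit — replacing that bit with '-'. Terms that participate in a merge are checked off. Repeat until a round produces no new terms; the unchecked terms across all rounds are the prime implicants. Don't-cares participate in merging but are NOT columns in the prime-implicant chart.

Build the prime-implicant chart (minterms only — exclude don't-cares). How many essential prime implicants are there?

5

Round 0: 00000✓ 00010✓ 00100✓ 00101✓ 00111✓ 01010✓ 01110✓ 10000✓ 10010✓ 11000✓ 11101
Round 1: -0000✓ -0010✓ 0-010 00-00 000-0✓ 001-1 0010- 01-10 1-000 100-0✓
Round 2: -00-0
PIs = {-00-0, 0-010, 00-00, 001-1, 0010-, 01-10, 1-000, 11101}
Coverage chart:
  m0: -00-0,00-00
  m2: -00-0,0-010
  m4: 00-00,0010-
  m5: 001-1,0010-
  m7: 001-1 ←essential
  m10: 0-010,01-10
  m14: 01-10 ←essential
  m18: -00-0 ←essential
  m24: 1-000 ←essential
  m29: 11101 ←essential
Essential: -00-0, 001-1, 01-10, 1-000, 11101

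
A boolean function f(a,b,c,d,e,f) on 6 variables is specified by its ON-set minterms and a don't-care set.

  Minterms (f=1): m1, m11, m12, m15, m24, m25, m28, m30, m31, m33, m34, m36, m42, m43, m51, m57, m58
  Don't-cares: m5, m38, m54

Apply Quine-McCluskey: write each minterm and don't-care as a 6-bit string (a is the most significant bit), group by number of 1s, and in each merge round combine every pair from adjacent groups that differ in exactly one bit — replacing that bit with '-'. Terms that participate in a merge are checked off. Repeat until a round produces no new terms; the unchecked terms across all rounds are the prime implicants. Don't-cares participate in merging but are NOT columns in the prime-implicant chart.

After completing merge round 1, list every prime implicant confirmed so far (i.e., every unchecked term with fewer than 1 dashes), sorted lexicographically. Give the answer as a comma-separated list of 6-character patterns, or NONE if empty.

size-2^0 implicants → 000001(✓)  000101(✓)  001011(✓)  001100(✓)  001111(✓)  011000(✓)  011001(✓)  011100(✓)  011110(✓)  011111(✓)  100001(✓)  100010(✓)  100100(✓)  100110(✓)  101010(✓)  101011(✓)  110011  110110(✓)  111001(✓)  111010(✓)
size-2^1 implicants → -00001  -01011  -11001  0-1100  0-1111  000-01  001-11  011-00  01100-  0111-0  01111-  1-0110  1-1010  10-010  100-10  1001-0  10101-
Unchecked terms (primes): -00001, -01011, -11001, 0-1100, 0-1111, 000-01, 001-11, 011-00, 01100-, 0111-0, 01111-, 1-0110, 1-1010, 10-010, 100-10, 1001-0, 10101-, 110011

110011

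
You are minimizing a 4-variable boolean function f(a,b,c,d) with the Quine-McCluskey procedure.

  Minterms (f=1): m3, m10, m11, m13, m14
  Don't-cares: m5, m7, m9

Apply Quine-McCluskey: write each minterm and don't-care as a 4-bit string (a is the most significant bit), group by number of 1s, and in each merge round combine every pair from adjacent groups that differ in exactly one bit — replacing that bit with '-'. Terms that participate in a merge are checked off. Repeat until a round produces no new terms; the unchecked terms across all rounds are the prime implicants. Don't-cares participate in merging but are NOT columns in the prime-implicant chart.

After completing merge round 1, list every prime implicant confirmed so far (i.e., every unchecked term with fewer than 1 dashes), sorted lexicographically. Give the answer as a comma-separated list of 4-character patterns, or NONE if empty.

NONE

Round 0: 0011✓ 0101✓ 0111✓ 1001✓ 1010✓ 1011✓ 1101✓ 1110✓
Round 1: -011 -101 0-11 01-1 1-01 1-10 10-1 101-
PIs = {-011, -101, 0-11, 01-1, 1-01, 1-10, 10-1, 101-}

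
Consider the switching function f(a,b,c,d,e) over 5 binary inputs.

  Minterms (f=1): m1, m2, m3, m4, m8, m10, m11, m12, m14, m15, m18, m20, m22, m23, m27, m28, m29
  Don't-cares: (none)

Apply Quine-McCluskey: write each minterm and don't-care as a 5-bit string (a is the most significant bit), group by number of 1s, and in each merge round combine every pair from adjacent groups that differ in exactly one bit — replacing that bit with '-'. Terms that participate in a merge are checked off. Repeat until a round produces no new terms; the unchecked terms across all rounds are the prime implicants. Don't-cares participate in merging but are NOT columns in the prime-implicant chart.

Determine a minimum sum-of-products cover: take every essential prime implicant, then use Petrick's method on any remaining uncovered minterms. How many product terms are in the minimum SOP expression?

[col 0] 00001*, 00010*, 00011*, 00100*, 01000*, 01010*, 01011*, 01100*, 01110*, 01111*, 10010*, 10100*, 10110*, 10111*, 11011*, 11100*, 11101*
[col 1] -0010, -0100*, -1011, -1100*, 0-010*, 0-011*, 0-100*, 000-1, 0001-*, 01-00*, 01-10*, 01-11*, 010-0*, 0101-*, 011-0*, 0111-*, 1-100*, 10-10, 101-0, 1011-, 1110-
[col 2] --100, 0-01-, 01--0, 01-1-
Prime implicants: --100, -0010, -1011, 0-01-, 000-1, 01--0, 01-1-, 10-10, 101-0, 1011-, 1110-
PI chart (minterm → PIs covering it):
  1 | 000-1  (sole → essential)
  2 | -0010,0-01-
  3 | 0-01-,000-1
  4 | --100  (sole → essential)
  8 | 01--0  (sole → essential)
  10 | 0-01-,01--0,01-1-
  11 | -1011,0-01-,01-1-
  12 | --100,01--0
  14 | 01--0,01-1-
  15 | 01-1-  (sole → essential)
  18 | -0010,10-10
  20 | --100,101-0
  22 | 10-10,101-0,1011-
  23 | 1011-  (sole → essential)
  27 | -1011  (sole → essential)
  28 | --100,1110-
  29 | 1110-  (sole → essential)
Essential prime implicants: --100, -1011, 000-1, 01--0, 01-1-, 1011-, 1110-
Petrick residual → -0010
Minimum SOP uses 8 PIs: cd'e' + b'c'de' + bc'de + a'b'c'e + a'be' + a'bd + ab'cd + abcd'

8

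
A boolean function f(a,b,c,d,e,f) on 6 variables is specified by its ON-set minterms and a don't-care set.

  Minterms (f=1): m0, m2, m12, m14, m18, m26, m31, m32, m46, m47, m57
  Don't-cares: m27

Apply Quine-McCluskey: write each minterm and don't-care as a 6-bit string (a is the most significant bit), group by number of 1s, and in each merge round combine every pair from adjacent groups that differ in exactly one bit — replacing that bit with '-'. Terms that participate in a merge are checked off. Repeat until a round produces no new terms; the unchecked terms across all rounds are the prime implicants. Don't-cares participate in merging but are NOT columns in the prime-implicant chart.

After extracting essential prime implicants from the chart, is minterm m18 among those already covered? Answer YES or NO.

[col 0] 000000*, 000010*, 001100*, 001110*, 010010*, 011010*, 011011*, 011111*, 100000*, 101110*, 101111*, 111001
[col 1] -00000, -01110, 0-0010, 0000-0, 0011-0, 01-010, 011-11, 01101-, 10111-
Prime implicants: -00000, -01110, 0-0010, 0000-0, 0011-0, 01-010, 011-11, 01101-, 10111-, 111001
PI chart (minterm → PIs covering it):
  0 | -00000,0000-0
  2 | 0-0010,0000-0
  12 | 0011-0  (sole → essential)
  14 | -01110,0011-0
  18 | 0-0010,01-010
  26 | 01-010,01101-
  31 | 011-11  (sole → essential)
  32 | -00000  (sole → essential)
  46 | -01110,10111-
  47 | 10111-  (sole → essential)
  57 | 111001  (sole → essential)
Essential prime implicants: -00000, 0011-0, 011-11, 10111-, 111001

NO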